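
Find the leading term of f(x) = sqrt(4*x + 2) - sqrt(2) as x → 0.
sqrt(2)*x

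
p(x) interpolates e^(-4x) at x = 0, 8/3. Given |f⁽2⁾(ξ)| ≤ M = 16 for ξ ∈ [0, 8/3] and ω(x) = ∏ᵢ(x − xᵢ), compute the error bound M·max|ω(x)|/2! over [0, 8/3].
128/9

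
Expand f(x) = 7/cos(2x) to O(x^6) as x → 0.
7 + 14*x**2 + 70*x**4/3 + O(x**6)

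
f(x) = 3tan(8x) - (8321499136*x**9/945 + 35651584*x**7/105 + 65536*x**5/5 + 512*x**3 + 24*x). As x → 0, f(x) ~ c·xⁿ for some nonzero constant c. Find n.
11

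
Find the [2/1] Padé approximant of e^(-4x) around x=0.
(8*x**2/3 - 8*x/3 + 1)/(4*x/3 + 1)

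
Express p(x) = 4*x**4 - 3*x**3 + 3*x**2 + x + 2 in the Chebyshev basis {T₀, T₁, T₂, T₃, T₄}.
(5)T₀ + (-5/4)T₁ + (7/2)T₂ + (-3/4)T₃ + (1/2)T₄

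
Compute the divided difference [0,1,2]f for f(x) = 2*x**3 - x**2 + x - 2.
5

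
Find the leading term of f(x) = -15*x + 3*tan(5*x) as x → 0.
125*x**3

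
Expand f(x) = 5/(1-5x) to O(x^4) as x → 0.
5 + 25*x + 125*x**2 + 625*x**3 + O(x**4)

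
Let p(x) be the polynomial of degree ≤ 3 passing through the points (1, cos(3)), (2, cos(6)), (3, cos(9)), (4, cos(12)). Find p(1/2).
35*cos(3)/16 - 35*cos(6)/16 + 21*cos(9)/16 - 5*cos(12)/16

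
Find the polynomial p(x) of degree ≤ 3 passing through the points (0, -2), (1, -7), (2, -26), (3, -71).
-2*x**3 - x**2 - 2*x - 2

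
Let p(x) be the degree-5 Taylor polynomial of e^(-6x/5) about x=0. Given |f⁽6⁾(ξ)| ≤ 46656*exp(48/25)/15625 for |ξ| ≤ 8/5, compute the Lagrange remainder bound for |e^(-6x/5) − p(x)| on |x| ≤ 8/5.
84934656*exp(48/25)/1220703125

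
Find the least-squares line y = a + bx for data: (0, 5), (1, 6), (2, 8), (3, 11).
a = 9/2, b = 2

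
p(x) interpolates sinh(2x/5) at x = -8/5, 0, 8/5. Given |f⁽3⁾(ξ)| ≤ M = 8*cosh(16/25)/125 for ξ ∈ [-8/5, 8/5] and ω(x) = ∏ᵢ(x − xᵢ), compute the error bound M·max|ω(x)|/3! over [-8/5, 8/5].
4096*sqrt(3)*cosh(16/25)/421875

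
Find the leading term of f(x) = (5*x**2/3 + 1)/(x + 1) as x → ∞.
5*x/3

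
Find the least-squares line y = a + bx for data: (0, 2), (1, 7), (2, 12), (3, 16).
a = 11/5, b = 47/10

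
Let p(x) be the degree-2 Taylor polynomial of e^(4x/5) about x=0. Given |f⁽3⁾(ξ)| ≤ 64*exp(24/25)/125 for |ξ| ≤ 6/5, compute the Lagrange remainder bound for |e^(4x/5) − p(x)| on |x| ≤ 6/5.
2304*exp(24/25)/15625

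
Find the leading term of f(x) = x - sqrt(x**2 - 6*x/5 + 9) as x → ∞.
3/5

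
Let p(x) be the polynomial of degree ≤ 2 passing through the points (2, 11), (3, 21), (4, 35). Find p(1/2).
7/2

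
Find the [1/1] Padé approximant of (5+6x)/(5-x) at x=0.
(6*x/5 + 1)/(1 - x/5)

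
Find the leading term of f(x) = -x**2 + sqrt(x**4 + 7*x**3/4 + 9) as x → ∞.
7*x/8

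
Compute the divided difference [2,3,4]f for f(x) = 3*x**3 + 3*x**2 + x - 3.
30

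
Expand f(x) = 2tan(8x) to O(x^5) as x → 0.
16*x + 1024*x**3/3 + O(x**5)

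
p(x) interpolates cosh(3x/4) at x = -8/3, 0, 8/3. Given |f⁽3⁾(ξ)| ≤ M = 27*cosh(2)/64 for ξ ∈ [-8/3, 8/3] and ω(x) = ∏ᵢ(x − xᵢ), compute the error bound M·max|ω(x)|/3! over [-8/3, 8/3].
8*sqrt(3)*cosh(2)/27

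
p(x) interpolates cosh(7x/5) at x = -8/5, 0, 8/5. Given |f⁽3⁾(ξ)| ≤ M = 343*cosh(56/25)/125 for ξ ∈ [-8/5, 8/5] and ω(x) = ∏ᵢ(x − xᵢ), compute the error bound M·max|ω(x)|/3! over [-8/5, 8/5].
175616*sqrt(3)*cosh(56/25)/421875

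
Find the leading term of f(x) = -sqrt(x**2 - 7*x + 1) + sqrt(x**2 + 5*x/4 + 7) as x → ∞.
33/8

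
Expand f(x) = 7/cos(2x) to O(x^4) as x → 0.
7 + 14*x**2 + O(x**4)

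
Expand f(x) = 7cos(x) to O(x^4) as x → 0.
7 - 7*x**2/2 + O(x**4)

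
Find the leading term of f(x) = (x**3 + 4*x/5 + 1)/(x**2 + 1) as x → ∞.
x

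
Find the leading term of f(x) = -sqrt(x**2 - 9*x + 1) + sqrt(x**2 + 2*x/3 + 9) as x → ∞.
29/6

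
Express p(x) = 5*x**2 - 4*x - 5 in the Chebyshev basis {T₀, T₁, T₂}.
(-5/2)T₀ + (-4)T₁ + (5/2)T₂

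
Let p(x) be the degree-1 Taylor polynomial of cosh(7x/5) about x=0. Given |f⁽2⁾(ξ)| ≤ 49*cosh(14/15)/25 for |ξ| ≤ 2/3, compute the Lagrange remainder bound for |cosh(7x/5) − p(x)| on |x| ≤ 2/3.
98*cosh(14/15)/225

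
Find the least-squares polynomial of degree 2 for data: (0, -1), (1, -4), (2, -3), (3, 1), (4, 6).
-9/7 + (-247/70)x + (19/14)x²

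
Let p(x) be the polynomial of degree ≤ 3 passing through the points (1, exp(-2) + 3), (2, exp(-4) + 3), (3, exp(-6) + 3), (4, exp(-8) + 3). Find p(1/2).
(-35*exp(4) - 5 + 21*exp(2) + 35*exp(6) + 48*exp(8))*exp(-8)/16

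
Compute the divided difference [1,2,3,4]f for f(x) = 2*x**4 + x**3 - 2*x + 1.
21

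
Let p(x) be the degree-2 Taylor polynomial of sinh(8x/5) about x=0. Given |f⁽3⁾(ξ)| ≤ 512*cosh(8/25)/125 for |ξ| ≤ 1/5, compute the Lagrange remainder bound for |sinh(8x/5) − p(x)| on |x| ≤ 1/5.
256*cosh(8/25)/46875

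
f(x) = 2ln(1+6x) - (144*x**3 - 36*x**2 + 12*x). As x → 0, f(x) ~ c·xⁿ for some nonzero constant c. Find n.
4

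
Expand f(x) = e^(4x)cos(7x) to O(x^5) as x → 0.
1 + 4*x - 33*x**2/2 - 262*x**3/3 - 2047*x**4/24 + O(x**5)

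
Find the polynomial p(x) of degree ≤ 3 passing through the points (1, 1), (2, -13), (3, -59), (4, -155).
-3*x**3 + 2*x**2 + x + 1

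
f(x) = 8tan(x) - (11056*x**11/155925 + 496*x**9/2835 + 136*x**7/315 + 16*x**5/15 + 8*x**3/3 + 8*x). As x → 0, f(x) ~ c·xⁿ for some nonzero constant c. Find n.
13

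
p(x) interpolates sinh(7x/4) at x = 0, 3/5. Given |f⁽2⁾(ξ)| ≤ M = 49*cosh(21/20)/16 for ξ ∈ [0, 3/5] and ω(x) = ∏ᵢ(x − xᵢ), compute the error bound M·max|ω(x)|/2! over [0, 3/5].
441*cosh(21/20)/3200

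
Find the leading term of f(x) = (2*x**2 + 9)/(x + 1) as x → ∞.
2*x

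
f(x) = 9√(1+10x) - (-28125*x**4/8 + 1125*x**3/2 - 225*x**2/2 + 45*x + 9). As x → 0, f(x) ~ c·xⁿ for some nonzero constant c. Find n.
5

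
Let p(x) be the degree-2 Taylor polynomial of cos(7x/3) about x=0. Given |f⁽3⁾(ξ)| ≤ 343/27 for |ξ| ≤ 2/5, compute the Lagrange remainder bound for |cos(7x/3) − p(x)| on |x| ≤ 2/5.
1372/10125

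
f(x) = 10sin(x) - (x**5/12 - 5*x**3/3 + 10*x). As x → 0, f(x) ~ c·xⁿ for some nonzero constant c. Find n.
7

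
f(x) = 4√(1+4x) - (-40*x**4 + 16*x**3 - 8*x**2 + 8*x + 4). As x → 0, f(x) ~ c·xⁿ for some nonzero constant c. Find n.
5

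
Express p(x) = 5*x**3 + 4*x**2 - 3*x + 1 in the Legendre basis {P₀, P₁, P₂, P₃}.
(7/3)P₀ + (8/3)P₂ + (2)P₃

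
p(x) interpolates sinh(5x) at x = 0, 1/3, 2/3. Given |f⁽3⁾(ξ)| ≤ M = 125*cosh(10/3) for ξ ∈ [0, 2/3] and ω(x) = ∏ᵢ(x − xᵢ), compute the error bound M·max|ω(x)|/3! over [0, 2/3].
125*sqrt(3)*cosh(10/3)/729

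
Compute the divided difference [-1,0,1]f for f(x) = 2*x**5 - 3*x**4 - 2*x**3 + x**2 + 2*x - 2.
-2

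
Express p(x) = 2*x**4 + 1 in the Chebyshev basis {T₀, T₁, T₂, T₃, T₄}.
(7/4)T₀ + T₂ + (1/4)T₄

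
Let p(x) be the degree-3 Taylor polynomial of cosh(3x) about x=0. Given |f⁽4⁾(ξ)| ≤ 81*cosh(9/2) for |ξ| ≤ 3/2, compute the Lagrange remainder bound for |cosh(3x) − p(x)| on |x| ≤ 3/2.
2187*cosh(9/2)/128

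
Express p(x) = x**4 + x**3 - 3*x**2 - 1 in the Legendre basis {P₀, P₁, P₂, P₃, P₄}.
(-9/5)P₀ + (3/5)P₁ + (-10/7)P₂ + (2/5)P₃ + (8/35)P₄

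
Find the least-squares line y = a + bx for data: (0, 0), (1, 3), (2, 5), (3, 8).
a = 1/10, b = 13/5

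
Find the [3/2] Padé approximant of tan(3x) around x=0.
(-9*x**3/5 + 3*x)/(1 - 18*x**2/5)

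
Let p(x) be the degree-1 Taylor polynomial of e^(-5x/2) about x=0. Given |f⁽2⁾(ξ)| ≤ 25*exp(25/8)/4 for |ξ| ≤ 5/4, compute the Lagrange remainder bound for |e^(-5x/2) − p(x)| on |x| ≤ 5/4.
625*exp(25/8)/128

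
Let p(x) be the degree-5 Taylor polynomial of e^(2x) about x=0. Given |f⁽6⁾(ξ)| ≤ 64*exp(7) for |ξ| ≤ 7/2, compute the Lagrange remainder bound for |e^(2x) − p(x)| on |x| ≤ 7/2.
117649*exp(7)/720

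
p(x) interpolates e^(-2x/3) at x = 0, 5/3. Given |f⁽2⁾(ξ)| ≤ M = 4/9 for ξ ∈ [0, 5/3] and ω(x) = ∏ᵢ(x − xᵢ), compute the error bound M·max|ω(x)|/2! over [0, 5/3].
25/162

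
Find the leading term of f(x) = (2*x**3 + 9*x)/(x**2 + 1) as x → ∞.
2*x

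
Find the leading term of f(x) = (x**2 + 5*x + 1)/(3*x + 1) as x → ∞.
x/3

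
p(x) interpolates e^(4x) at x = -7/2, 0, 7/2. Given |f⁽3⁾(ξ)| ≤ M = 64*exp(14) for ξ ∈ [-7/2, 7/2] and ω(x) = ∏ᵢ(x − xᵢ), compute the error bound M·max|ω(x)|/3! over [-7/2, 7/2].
2744*sqrt(3)*exp(14)/27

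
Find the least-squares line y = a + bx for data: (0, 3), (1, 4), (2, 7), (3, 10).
a = 12/5, b = 12/5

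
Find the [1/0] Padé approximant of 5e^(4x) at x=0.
20*x + 5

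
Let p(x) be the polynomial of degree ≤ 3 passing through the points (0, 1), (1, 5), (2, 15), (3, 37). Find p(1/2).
21/8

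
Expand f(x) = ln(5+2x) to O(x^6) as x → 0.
log(5) + 2*x/5 - 2*x**2/25 + 8*x**3/375 - 4*x**4/625 + 32*x**5/15625 + O(x**6)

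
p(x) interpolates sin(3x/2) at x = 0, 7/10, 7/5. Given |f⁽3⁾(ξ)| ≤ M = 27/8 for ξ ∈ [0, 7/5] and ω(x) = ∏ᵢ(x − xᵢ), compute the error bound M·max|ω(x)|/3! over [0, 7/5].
343*sqrt(3)/8000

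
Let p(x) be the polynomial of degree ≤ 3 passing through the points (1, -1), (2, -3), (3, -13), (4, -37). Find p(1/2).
-9/8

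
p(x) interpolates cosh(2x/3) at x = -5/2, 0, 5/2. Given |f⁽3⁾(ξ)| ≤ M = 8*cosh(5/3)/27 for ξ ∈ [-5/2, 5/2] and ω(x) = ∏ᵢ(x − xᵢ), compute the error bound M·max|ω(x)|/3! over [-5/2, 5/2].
125*sqrt(3)*cosh(5/3)/729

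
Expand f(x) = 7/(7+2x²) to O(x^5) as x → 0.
1 - 2*x**2/7 + 4*x**4/49 + O(x**5)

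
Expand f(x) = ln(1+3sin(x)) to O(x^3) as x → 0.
3*x - 9*x**2/2 + O(x**3)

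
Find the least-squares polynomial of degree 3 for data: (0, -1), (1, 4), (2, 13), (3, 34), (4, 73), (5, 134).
-6/7 + (53/14)x + (-5/14)x² + x³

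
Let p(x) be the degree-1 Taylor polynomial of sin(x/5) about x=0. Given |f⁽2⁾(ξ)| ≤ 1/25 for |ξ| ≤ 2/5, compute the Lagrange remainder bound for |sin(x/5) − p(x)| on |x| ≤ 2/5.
2/625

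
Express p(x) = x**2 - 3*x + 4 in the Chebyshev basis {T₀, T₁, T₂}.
(9/2)T₀ + (-3)T₁ + (1/2)T₂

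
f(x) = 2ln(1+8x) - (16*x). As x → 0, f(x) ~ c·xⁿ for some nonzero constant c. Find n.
2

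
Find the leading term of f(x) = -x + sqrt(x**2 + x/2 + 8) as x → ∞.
1/4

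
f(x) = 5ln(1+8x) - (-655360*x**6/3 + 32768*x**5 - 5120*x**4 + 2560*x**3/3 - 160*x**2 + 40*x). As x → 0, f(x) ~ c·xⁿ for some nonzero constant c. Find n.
7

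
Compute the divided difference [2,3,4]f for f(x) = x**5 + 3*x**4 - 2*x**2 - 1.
448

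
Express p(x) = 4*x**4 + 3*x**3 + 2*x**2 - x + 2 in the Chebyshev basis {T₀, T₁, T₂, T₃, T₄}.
(9/2)T₀ + (5/4)T₁ + (3)T₂ + (3/4)T₃ + (1/2)T₄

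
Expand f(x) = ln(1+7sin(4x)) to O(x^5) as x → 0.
28*x - 392*x**2 + 21728*x**3/3 - 454720*x**4/3 + O(x**5)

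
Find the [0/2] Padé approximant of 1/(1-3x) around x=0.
1/(1 - 3*x)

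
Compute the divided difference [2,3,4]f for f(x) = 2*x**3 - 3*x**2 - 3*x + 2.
15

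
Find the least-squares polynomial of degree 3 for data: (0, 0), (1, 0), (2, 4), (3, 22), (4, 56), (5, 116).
4/63 + (-170/189)x + (-5/9)x² + (29/27)x³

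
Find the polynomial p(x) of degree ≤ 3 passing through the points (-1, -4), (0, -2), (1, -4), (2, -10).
-2*x**2 - 2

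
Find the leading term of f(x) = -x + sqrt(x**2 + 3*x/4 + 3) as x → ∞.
3/8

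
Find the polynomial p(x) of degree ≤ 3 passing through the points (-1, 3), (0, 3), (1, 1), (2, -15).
-2*x**3 - x**2 + x + 3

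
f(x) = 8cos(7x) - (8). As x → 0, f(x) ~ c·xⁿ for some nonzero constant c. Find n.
2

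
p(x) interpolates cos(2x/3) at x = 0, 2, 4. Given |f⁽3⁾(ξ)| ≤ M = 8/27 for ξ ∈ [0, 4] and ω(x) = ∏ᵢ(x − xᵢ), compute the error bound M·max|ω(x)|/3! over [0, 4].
64*sqrt(3)/729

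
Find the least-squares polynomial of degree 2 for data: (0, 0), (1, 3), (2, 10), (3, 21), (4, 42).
18/35 + (-43/35)x + (20/7)x²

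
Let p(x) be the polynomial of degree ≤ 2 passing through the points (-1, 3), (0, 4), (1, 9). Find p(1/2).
6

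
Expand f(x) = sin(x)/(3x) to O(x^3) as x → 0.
1/3 - x**2/18 + O(x**3)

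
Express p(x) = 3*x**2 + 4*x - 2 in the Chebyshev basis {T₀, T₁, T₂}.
(-1/2)T₀ + (4)T₁ + (3/2)T₂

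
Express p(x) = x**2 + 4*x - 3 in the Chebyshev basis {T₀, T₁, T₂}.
(-5/2)T₀ + (4)T₁ + (1/2)T₂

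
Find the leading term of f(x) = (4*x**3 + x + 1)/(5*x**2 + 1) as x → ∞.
4*x/5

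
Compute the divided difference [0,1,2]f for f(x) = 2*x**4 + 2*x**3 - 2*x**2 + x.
18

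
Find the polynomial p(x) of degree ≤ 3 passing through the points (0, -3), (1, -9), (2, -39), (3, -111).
-3*x**3 - 3*x**2 - 3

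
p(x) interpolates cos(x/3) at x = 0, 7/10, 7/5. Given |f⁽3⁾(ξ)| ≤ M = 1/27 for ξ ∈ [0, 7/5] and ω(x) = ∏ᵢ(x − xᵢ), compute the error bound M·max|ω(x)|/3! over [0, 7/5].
343*sqrt(3)/729000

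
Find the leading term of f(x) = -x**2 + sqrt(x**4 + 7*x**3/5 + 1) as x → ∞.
7*x/10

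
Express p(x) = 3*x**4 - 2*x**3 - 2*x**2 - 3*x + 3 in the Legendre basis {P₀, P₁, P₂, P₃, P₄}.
(44/15)P₀ + (-21/5)P₁ + (8/21)P₂ + (-4/5)P₃ + (24/35)P₄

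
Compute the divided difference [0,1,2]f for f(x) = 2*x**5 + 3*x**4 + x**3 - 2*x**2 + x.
52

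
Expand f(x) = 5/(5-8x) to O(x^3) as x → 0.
1 + 8*x/5 + 64*x**2/25 + O(x**3)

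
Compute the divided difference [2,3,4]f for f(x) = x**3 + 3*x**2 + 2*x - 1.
12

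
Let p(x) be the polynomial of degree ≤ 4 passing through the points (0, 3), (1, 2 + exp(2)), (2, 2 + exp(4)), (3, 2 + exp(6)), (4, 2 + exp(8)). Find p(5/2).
-5*exp(8)/128 - 5*exp(2)/32 + 259/128 + 45*exp(4)/64 + 15*exp(6)/32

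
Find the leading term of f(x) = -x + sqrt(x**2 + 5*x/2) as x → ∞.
5/4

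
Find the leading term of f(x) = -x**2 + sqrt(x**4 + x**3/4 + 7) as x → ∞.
x/8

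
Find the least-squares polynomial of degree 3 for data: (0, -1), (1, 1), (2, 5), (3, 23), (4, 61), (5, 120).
-38/63 + (-59/189)x + (-83/252)x² + (113/108)x³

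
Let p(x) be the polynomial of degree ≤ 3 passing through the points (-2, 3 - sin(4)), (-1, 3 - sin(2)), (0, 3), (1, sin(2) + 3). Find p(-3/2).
-7*sin(2)/8 - 5*sin(4)/16 + 3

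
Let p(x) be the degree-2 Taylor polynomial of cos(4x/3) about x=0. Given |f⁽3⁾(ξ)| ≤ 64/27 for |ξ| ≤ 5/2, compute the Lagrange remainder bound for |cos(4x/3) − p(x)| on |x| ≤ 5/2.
500/81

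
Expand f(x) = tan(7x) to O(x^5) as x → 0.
7*x + 343*x**3/3 + O(x**5)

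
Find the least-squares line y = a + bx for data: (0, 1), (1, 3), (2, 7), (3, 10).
a = 3/5, b = 31/10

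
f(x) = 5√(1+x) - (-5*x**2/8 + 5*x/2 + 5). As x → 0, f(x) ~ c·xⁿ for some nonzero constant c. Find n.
3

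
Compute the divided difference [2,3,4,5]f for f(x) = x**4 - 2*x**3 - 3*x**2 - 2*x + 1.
12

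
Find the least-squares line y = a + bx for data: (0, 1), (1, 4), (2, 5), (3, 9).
a = 1, b = 5/2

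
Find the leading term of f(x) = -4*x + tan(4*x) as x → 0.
64*x**3/3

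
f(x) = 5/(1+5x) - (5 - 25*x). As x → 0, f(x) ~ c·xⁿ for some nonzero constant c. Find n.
2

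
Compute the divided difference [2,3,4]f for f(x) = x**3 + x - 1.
9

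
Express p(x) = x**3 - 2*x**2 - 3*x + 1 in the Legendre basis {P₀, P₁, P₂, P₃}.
(1/3)P₀ + (-12/5)P₁ + (-4/3)P₂ + (2/5)P₃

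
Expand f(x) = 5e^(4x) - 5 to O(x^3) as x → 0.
20*x + 40*x**2 + O(x**3)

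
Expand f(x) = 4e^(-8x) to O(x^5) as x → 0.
4 - 32*x + 128*x**2 - 1024*x**3/3 + 2048*x**4/3 + O(x**5)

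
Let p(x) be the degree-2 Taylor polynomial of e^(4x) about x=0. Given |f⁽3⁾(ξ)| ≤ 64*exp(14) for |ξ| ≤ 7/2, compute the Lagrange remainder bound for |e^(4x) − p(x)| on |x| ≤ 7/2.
1372*exp(14)/3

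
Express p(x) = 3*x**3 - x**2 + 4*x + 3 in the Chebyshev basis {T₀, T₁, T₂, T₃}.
(5/2)T₀ + (25/4)T₁ + (-1/2)T₂ + (3/4)T₃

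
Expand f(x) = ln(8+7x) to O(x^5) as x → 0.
log(8) + 7*x/8 - 49*x**2/128 + 343*x**3/1536 - 2401*x**4/16384 + O(x**5)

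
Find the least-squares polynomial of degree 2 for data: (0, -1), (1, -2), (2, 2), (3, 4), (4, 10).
-9/7 + (-22/35)x + (6/7)x²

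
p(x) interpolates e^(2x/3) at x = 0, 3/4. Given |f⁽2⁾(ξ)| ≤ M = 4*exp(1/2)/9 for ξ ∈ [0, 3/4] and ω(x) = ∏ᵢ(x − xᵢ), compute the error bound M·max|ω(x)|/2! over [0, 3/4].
exp(1/2)/32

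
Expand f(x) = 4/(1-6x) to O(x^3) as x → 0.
4 + 24*x + 144*x**2 + O(x**3)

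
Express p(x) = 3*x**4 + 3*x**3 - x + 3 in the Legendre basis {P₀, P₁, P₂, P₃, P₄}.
(18/5)P₀ + (4/5)P₁ + (12/7)P₂ + (6/5)P₃ + (24/35)P₄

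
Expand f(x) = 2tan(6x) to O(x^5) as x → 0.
12*x + 144*x**3 + O(x**5)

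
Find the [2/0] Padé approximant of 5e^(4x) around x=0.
40*x**2 + 20*x + 5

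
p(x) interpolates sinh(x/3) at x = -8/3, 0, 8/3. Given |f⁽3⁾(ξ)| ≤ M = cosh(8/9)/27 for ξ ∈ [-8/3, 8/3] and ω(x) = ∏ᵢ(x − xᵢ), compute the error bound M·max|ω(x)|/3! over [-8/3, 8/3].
512*sqrt(3)*cosh(8/9)/19683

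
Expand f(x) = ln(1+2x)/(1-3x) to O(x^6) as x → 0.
2*x + 4*x**2 + 44*x**3/3 + 40*x**4 + 632*x**5/5 + O(x**6)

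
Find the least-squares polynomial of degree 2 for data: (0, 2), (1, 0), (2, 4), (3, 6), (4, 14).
62/35 + (-15/7)x + (9/7)x²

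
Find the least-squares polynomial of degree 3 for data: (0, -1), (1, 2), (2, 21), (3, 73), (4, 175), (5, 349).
-73/63 + (877/378)x + (-451/252)x² + (331/108)x³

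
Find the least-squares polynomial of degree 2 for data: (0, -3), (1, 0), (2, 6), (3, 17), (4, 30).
-106/35 + (81/70)x + (25/14)x²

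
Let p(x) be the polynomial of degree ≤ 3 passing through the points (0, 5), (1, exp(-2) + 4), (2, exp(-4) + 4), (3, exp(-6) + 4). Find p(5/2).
5*(-exp(4) + 1 + 3*exp(2) + 13*exp(6))*exp(-6)/16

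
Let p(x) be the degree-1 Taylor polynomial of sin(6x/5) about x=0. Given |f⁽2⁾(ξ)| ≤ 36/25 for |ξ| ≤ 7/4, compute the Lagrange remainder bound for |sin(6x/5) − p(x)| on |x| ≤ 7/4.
441/200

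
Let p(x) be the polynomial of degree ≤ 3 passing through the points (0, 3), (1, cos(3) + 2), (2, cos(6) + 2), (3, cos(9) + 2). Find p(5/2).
5*cos(9)/16 - 5*cos(3)/16 + 15*cos(6)/16 + 33/16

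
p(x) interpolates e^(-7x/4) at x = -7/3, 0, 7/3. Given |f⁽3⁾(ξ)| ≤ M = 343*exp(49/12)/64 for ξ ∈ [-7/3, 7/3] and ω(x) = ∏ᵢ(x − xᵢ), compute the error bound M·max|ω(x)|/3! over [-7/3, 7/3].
117649*sqrt(3)*exp(49/12)/46656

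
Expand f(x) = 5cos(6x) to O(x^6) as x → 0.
5 - 90*x**2 + 270*x**4 + O(x**6)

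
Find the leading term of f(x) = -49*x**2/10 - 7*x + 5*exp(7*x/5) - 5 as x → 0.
343*x**3/150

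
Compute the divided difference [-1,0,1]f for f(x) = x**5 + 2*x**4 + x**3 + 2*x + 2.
2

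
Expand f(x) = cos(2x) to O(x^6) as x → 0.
1 - 2*x**2 + 2*x**4/3 + O(x**6)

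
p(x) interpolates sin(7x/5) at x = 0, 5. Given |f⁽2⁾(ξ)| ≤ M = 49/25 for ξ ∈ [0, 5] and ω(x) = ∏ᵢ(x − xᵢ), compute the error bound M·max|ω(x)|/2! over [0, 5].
49/8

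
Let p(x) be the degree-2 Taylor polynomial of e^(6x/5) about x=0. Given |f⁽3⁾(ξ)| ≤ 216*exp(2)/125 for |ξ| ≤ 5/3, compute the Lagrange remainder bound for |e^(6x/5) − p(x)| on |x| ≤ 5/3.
4*exp(2)/3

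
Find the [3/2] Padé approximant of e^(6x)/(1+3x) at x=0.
(72*x**3/5 + 54*x**2/5 + 27*x/5 + 1)/(-27*x**2/5 + 12*x/5 + 1)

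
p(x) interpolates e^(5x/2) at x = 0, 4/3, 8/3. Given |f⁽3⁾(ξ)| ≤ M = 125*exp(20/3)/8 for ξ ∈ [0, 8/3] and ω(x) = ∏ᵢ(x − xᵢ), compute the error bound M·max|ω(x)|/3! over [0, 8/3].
1000*sqrt(3)*exp(20/3)/729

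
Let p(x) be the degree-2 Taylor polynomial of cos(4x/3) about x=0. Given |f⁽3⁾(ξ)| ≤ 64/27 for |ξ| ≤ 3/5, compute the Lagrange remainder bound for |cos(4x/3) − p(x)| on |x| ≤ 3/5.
32/375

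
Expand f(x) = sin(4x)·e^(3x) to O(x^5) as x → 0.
4*x + 12*x**2 + 22*x**3/3 - 14*x**4 + O(x**5)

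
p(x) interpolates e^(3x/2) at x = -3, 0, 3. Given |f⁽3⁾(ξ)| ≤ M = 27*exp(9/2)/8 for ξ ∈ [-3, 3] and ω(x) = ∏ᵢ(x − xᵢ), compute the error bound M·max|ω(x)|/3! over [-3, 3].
27*sqrt(3)*exp(9/2)/8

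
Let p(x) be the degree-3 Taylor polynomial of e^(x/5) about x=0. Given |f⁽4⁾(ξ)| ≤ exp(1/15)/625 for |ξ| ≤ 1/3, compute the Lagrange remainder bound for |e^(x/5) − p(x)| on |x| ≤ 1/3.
exp(1/15)/1215000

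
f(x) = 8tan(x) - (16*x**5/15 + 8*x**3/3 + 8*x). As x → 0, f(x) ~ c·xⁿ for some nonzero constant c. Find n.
7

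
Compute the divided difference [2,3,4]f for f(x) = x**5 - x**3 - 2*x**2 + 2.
274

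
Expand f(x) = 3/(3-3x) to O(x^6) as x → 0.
1 + x + x**2 + x**3 + x**4 + x**5 + O(x**6)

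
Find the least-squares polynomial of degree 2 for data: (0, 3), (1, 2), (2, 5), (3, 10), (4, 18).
20/7 + (-67/35)x + (10/7)x²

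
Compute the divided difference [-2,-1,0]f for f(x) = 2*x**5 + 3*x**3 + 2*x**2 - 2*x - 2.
-37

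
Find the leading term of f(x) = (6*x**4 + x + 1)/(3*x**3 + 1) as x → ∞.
2*x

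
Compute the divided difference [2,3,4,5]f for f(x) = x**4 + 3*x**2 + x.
14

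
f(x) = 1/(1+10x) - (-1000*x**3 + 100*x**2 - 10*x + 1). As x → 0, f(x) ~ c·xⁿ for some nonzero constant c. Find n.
4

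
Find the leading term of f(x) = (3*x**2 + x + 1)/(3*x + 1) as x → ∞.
x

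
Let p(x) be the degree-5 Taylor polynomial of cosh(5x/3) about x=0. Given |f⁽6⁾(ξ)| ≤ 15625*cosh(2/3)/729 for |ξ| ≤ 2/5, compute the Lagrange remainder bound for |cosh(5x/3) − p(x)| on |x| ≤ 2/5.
4*cosh(2/3)/32805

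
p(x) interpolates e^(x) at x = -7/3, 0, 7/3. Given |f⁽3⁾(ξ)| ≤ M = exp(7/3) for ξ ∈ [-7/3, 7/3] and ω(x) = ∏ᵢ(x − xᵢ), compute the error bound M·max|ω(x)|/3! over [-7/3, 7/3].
343*sqrt(3)*exp(7/3)/729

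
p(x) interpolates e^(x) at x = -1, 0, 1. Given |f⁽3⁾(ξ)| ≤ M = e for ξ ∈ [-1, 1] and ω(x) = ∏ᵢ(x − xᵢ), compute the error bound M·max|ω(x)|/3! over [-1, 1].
sqrt(3)*e/27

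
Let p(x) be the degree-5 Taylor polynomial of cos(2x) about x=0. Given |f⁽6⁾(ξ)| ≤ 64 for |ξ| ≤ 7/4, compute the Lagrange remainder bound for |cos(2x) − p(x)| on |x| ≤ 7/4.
117649/46080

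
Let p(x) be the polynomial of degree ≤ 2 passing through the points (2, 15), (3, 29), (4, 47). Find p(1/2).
3/2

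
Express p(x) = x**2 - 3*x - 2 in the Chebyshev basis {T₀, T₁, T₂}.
(-3/2)T₀ + (-3)T₁ + (1/2)T₂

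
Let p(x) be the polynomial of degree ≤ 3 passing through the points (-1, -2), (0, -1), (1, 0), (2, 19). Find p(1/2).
-13/8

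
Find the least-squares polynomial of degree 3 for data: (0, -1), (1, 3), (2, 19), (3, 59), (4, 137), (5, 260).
-6/7 + (19/21)x + (19/28)x² + (23/12)x³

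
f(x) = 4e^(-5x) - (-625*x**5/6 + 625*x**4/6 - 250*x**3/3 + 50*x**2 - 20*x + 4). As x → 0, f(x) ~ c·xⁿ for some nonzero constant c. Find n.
6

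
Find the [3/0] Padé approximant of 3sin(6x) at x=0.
-108*x**3 + 18*x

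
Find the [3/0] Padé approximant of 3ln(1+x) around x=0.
x*(2*x**2 - 3*x + 6)/2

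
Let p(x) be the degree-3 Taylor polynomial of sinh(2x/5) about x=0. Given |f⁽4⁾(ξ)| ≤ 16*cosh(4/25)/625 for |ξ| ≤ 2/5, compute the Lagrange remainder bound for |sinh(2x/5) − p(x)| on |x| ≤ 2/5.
32*cosh(4/25)/1171875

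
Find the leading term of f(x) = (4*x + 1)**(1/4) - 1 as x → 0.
x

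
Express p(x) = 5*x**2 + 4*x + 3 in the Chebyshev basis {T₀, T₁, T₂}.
(11/2)T₀ + (4)T₁ + (5/2)T₂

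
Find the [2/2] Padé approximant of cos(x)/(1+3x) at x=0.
(-103*x**2/204 + x/34 + 1)/(x**2/12 + 103*x/34 + 1)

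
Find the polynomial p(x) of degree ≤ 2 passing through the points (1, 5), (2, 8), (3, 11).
3*x + 2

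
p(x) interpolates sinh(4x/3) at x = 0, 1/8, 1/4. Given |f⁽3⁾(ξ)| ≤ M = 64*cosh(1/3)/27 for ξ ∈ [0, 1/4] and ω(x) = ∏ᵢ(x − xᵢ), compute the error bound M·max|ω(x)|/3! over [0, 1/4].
sqrt(3)*cosh(1/3)/5832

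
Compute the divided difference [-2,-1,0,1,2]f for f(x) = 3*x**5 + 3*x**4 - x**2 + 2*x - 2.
3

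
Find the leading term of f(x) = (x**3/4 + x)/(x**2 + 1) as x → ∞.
x/4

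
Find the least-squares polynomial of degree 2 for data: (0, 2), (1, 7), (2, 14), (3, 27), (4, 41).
71/35 + (103/35)x + (12/7)x²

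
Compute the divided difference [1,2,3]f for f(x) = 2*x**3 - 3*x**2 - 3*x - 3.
9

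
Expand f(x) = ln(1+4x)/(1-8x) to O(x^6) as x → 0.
4*x + 24*x**2 + 640*x**3/3 + 4928*x**4/3 + 200192*x**5/15 + O(x**6)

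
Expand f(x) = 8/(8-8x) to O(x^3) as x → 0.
1 + x + x**2 + O(x**3)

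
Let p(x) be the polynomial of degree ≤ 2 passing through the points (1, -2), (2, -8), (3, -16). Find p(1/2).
1/4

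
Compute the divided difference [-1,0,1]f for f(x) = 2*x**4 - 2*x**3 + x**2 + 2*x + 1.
3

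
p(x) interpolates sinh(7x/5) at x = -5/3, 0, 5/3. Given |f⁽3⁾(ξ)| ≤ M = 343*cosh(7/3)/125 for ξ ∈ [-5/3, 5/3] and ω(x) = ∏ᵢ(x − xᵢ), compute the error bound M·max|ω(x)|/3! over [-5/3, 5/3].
343*sqrt(3)*cosh(7/3)/729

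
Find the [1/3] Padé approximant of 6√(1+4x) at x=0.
(21*x + 6)/(x**3 - x**2 + 3*x/2 + 1)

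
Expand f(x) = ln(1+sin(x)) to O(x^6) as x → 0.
x - x**2/2 + x**3/6 - x**4/12 + x**5/24 + O(x**6)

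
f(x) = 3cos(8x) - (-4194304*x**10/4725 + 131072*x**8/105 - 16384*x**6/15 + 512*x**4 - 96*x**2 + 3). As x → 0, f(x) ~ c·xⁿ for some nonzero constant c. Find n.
12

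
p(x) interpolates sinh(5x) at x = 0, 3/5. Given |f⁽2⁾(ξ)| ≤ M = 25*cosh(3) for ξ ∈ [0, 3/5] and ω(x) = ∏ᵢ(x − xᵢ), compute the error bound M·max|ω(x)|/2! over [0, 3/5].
9*cosh(3)/8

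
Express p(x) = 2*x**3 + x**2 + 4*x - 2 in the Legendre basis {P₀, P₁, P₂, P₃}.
(-5/3)P₀ + (26/5)P₁ + (2/3)P₂ + (4/5)P₃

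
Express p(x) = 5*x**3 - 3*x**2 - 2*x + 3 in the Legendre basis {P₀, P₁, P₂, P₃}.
(2)P₀ + P₁ + (-2)P₂ + (2)P₃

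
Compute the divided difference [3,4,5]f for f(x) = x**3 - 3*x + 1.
12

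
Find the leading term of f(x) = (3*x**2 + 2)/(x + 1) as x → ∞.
3*x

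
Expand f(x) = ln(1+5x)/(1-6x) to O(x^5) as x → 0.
5*x + 35*x**2/2 + 440*x**3/3 + 2895*x**4/4 + O(x**5)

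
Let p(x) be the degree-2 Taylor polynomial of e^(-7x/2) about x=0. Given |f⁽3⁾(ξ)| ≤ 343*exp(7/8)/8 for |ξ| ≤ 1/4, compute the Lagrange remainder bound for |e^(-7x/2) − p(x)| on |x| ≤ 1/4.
343*exp(7/8)/3072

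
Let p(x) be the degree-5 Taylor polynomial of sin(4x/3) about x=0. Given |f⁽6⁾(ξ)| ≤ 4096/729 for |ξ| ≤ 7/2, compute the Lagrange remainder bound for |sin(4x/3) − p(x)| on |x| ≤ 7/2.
470596/32805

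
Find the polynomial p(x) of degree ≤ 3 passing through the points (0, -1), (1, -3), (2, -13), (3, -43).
-2*x**3 + 2*x**2 - 2*x - 1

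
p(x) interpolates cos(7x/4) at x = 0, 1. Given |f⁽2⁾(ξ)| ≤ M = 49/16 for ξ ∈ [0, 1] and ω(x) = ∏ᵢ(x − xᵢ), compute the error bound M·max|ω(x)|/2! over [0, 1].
49/128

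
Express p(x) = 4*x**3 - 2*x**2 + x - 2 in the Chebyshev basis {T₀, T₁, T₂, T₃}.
(-3)T₀ + (4)T₁ - T₂ + T₃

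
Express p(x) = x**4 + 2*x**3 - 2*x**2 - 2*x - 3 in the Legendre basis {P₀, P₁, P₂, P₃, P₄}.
(-52/15)P₀ + (-4/5)P₁ + (-16/21)P₂ + (4/5)P₃ + (8/35)P₄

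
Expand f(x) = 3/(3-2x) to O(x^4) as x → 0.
1 + 2*x/3 + 4*x**2/9 + 8*x**3/27 + O(x**4)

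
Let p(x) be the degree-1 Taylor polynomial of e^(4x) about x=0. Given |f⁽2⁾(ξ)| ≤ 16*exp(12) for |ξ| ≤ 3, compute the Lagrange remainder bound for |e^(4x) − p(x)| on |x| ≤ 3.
72*exp(12)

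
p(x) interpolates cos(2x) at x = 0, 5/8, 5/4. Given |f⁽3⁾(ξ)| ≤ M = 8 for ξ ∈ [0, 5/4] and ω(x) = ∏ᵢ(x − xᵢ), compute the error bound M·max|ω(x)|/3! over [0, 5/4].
125*sqrt(3)/1728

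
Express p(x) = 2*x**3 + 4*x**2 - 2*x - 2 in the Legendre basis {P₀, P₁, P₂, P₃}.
(-2/3)P₀ + (-4/5)P₁ + (8/3)P₂ + (4/5)P₃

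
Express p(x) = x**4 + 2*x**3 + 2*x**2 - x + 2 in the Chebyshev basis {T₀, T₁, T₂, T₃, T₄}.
(27/8)T₀ + (1/2)T₁ + (3/2)T₂ + (1/2)T₃ + (1/8)T₄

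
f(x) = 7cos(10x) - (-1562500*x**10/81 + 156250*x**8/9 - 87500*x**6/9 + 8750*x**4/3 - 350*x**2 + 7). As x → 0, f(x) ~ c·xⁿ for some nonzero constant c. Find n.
12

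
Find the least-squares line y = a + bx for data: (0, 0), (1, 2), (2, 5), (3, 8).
a = -3/10, b = 27/10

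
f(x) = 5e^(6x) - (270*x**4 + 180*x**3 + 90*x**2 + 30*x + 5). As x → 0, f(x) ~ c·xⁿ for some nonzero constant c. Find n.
5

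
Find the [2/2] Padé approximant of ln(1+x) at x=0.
x*(x + 2)/(2*(x**2/6 + x + 1))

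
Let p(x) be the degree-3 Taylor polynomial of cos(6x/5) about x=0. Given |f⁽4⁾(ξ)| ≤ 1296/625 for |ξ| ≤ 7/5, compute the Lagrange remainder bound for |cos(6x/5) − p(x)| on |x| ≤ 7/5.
129654/390625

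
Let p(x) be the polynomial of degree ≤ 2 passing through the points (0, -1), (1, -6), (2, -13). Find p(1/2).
-13/4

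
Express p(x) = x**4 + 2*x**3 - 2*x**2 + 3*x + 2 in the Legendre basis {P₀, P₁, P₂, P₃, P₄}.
(23/15)P₀ + (21/5)P₁ + (-16/21)P₂ + (4/5)P₃ + (8/35)P₄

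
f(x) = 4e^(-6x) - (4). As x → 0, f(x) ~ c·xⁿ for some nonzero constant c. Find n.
1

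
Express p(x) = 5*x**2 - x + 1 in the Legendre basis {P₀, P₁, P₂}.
(8/3)P₀ - P₁ + (10/3)P₂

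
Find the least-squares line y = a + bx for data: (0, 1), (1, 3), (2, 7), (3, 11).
a = 2/5, b = 17/5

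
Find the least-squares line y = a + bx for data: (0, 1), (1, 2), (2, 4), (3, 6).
a = 7/10, b = 17/10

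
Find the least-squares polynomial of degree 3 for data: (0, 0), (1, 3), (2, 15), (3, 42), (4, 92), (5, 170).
1/63 + (275/378)x + (289/252)x² + (119/108)x³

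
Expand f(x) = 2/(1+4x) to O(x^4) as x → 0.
2 - 8*x + 32*x**2 - 128*x**3 + O(x**4)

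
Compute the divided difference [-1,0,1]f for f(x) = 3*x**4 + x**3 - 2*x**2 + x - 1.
1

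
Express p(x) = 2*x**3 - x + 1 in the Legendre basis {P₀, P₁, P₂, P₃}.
P₀ + (1/5)P₁ + (4/5)P₃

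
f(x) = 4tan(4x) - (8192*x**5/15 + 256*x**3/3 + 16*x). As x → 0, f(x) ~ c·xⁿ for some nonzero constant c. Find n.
7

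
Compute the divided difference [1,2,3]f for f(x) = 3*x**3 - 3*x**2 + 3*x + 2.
15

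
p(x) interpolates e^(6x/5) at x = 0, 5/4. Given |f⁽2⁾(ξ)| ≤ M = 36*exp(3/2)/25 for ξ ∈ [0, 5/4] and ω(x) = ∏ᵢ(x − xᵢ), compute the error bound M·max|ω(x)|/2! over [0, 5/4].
9*exp(3/2)/32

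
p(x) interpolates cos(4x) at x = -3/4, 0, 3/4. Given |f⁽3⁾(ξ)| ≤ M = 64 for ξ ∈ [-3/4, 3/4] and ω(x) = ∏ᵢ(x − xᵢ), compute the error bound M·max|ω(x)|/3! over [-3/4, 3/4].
sqrt(3)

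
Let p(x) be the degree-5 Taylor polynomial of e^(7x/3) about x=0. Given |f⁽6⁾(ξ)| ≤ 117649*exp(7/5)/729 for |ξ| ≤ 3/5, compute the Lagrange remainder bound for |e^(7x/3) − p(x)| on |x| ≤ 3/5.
117649*exp(7/5)/11250000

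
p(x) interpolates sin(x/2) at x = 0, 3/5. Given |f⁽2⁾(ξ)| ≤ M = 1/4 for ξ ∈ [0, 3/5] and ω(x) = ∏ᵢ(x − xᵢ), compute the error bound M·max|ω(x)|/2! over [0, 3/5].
9/800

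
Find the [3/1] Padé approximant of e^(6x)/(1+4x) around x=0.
(171*x**3 + 45*x**2 + 39*x/2 + 1)/(35*x/2 + 1)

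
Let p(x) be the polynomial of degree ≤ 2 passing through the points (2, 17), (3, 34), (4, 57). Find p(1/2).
11/4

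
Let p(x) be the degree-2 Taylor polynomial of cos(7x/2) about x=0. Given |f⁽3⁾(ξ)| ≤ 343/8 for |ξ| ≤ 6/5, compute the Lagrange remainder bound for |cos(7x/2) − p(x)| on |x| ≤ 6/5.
3087/250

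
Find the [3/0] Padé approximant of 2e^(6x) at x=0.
72*x**3 + 36*x**2 + 12*x + 2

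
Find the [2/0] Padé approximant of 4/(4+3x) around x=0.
9*x**2/16 - 3*x/4 + 1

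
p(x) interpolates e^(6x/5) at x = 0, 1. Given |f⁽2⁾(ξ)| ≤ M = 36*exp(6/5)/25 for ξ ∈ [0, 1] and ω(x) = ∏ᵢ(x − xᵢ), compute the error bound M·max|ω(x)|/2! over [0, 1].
9*exp(6/5)/50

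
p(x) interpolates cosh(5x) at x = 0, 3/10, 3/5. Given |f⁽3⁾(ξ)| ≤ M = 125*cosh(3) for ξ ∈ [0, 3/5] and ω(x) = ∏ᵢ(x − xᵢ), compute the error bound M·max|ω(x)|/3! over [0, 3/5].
sqrt(3)*cosh(3)/8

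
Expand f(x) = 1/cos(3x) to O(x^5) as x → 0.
1 + 9*x**2/2 + 135*x**4/8 + O(x**5)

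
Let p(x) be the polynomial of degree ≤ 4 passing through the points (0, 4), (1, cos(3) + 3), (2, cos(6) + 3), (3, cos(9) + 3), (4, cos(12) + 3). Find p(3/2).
15*cos(3)/32 + 3*cos(12)/128 - 5*cos(9)/32 + 45*cos(6)/64 + 379/128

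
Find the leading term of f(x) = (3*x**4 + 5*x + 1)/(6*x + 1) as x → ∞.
x**3/2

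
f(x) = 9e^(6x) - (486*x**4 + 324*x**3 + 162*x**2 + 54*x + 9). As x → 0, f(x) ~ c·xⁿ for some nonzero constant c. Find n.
5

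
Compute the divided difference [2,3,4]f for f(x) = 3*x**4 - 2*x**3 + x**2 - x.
148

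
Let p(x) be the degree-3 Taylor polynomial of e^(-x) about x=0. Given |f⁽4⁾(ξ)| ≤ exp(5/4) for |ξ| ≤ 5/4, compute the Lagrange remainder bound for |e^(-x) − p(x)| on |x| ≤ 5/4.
625*exp(5/4)/6144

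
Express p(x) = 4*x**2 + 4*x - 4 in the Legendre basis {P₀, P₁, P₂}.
(-8/3)P₀ + (4)P₁ + (8/3)P₂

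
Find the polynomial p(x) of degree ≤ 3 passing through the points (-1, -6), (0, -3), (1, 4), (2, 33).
3*x**3 + 2*x**2 + 2*x - 3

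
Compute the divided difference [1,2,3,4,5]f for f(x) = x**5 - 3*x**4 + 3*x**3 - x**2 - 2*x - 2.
12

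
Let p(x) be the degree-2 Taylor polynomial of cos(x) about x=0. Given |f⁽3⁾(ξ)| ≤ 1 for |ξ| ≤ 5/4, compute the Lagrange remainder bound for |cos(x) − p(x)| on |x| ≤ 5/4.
125/384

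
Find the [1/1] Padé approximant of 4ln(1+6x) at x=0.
24*x/(3*x + 1)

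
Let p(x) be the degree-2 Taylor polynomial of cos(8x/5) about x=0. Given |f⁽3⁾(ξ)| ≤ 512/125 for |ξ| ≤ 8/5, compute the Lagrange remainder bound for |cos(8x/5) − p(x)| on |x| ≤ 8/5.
131072/46875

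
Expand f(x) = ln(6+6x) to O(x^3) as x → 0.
log(6) + x - x**2/2 + O(x**3)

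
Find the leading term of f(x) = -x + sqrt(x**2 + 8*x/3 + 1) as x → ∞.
4/3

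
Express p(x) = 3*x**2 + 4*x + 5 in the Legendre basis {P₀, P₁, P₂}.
(6)P₀ + (4)P₁ + (2)P₂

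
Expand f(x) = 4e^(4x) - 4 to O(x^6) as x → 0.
16*x + 32*x**2 + 128*x**3/3 + 128*x**4/3 + 512*x**5/15 + O(x**6)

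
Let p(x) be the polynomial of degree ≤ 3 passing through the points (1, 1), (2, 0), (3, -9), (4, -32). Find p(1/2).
3/8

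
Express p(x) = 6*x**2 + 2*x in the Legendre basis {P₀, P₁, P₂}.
(2)P₀ + (2)P₁ + (4)P₂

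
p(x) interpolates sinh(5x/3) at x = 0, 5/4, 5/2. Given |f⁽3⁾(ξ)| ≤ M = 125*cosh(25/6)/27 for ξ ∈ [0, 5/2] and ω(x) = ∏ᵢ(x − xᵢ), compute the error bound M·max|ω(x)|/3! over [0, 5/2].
15625*sqrt(3)*cosh(25/6)/46656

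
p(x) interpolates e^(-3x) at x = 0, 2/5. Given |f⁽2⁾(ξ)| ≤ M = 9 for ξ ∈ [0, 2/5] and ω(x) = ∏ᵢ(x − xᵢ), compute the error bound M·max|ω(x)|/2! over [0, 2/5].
9/50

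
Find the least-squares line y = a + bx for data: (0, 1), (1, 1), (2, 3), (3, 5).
a = 2/5, b = 7/5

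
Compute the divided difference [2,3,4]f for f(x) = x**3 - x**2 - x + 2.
8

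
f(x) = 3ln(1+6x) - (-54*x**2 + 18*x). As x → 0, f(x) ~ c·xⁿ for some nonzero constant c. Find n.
3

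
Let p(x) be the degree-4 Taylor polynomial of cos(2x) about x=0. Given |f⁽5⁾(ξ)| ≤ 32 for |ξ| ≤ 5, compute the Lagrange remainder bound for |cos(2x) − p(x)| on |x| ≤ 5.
2500/3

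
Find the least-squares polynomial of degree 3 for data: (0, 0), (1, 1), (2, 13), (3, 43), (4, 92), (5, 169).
-1/63 + (-601/189)x + (209/63)x² + (22/27)x³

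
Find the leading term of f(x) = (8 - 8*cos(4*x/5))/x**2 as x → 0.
64/25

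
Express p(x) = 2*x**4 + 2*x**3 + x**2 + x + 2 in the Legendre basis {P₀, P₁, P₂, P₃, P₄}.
(41/15)P₀ + (11/5)P₁ + (38/21)P₂ + (4/5)P₃ + (16/35)P₄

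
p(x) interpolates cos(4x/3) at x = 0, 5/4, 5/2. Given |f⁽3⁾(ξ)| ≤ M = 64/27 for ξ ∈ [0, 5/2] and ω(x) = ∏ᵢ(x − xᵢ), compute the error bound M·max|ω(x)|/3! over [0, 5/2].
125*sqrt(3)/729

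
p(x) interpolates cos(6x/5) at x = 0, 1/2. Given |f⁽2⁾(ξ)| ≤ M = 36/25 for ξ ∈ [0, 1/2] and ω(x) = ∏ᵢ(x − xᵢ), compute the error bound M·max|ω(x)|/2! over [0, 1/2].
9/200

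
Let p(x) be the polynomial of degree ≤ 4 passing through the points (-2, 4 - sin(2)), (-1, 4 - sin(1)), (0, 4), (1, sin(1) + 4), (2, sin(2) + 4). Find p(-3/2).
-7*sin(1)/8 - 5*sin(2)/16 + 4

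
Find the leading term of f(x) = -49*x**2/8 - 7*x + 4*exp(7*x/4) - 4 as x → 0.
343*x**3/96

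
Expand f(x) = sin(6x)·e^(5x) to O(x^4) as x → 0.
6*x + 30*x**2 + 39*x**3 + O(x**4)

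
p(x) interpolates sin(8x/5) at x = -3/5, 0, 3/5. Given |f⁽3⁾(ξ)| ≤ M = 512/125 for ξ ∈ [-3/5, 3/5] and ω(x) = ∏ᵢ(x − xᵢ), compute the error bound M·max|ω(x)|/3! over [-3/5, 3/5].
512*sqrt(3)/15625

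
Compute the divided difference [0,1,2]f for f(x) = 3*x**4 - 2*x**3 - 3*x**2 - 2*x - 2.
12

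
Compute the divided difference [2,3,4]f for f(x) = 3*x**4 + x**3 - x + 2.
174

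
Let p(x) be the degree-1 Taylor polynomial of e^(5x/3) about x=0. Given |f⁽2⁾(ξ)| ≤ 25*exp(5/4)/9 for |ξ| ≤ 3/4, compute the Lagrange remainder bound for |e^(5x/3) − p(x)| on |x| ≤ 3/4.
25*exp(5/4)/32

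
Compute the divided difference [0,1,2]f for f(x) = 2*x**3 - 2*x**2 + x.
4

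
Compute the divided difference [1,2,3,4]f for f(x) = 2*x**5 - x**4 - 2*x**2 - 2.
120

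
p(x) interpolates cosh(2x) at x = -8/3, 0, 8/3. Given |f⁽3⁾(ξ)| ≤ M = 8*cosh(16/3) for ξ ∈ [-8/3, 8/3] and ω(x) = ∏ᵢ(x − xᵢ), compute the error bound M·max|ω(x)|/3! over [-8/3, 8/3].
4096*sqrt(3)*cosh(16/3)/729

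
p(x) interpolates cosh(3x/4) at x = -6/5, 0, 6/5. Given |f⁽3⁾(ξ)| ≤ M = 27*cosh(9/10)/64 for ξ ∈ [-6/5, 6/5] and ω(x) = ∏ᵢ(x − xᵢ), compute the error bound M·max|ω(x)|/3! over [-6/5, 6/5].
27*sqrt(3)*cosh(9/10)/1000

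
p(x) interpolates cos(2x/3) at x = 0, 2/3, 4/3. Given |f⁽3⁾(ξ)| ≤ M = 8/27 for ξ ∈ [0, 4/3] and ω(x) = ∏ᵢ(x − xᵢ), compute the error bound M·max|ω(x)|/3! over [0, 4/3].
64*sqrt(3)/19683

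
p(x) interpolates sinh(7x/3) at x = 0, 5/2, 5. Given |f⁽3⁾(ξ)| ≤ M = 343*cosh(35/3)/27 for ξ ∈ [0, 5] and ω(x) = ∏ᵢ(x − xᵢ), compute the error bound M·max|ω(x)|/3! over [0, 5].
42875*sqrt(3)*cosh(35/3)/5832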